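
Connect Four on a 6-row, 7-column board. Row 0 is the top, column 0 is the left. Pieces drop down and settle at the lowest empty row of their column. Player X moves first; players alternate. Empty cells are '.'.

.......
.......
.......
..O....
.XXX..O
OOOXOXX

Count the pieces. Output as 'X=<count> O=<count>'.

X=6 O=6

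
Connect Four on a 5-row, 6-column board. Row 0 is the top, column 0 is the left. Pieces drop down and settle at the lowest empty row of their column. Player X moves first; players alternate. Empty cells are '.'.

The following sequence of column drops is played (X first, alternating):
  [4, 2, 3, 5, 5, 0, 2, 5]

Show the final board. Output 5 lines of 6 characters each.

Move 1: X drops in col 4, lands at row 4
Move 2: O drops in col 2, lands at row 4
Move 3: X drops in col 3, lands at row 4
Move 4: O drops in col 5, lands at row 4
Move 5: X drops in col 5, lands at row 3
Move 6: O drops in col 0, lands at row 4
Move 7: X drops in col 2, lands at row 3
Move 8: O drops in col 5, lands at row 2

Answer: ......
......
.....O
..X..X
O.OXXO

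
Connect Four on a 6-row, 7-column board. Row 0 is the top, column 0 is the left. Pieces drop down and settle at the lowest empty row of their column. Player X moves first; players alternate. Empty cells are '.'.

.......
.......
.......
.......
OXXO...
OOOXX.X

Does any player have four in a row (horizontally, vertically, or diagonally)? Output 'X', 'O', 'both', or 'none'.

none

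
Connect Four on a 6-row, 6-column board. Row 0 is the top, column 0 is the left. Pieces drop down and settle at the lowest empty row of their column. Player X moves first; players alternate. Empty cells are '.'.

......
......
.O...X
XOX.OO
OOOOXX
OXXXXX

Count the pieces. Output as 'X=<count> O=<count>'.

X=10 O=9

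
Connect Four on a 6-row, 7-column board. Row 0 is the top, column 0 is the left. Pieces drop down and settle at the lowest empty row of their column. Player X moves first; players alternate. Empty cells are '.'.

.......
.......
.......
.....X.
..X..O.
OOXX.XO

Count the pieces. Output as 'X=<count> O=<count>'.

X=5 O=4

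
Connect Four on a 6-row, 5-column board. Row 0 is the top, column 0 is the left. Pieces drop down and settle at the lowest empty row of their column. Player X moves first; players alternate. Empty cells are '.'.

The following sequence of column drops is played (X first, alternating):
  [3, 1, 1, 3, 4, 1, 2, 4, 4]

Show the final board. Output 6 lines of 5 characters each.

Move 1: X drops in col 3, lands at row 5
Move 2: O drops in col 1, lands at row 5
Move 3: X drops in col 1, lands at row 4
Move 4: O drops in col 3, lands at row 4
Move 5: X drops in col 4, lands at row 5
Move 6: O drops in col 1, lands at row 3
Move 7: X drops in col 2, lands at row 5
Move 8: O drops in col 4, lands at row 4
Move 9: X drops in col 4, lands at row 3

Answer: .....
.....
.....
.O..X
.X.OO
.OXXX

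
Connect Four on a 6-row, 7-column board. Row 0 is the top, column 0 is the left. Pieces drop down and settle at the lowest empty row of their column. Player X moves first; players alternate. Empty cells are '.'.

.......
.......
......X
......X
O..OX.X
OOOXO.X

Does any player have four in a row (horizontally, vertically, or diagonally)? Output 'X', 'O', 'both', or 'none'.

X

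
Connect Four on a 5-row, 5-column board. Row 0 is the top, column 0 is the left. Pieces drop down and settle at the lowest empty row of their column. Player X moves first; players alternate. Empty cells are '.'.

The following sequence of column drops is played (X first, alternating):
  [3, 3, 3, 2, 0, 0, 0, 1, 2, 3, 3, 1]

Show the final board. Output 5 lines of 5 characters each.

Answer: ...X.
...O.
X..X.
OOXO.
XOOX.

Derivation:
Move 1: X drops in col 3, lands at row 4
Move 2: O drops in col 3, lands at row 3
Move 3: X drops in col 3, lands at row 2
Move 4: O drops in col 2, lands at row 4
Move 5: X drops in col 0, lands at row 4
Move 6: O drops in col 0, lands at row 3
Move 7: X drops in col 0, lands at row 2
Move 8: O drops in col 1, lands at row 4
Move 9: X drops in col 2, lands at row 3
Move 10: O drops in col 3, lands at row 1
Move 11: X drops in col 3, lands at row 0
Move 12: O drops in col 1, lands at row 3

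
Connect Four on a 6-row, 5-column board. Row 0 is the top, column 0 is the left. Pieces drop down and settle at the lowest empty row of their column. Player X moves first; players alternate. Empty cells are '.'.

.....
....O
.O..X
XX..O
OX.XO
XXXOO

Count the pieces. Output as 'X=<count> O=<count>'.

X=8 O=7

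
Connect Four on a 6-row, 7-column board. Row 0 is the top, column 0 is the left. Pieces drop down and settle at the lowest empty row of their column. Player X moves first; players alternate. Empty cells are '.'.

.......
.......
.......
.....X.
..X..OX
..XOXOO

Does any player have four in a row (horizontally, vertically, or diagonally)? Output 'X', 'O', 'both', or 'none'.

none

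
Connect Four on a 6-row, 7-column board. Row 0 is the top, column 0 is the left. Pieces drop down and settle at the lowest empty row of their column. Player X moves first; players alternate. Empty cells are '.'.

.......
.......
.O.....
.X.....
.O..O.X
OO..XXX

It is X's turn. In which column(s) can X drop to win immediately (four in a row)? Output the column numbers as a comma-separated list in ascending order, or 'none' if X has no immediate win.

Answer: 3

Derivation:
col 0: drop X → no win
col 1: drop X → no win
col 2: drop X → no win
col 3: drop X → WIN!
col 4: drop X → no win
col 5: drop X → no win
col 6: drop X → no win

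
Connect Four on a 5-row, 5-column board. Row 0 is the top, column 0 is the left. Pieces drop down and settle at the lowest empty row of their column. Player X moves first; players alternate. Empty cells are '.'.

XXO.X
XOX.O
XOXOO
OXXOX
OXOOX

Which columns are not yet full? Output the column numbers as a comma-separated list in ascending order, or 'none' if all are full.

Answer: 3

Derivation:
col 0: top cell = 'X' → FULL
col 1: top cell = 'X' → FULL
col 2: top cell = 'O' → FULL
col 3: top cell = '.' → open
col 4: top cell = 'X' → FULL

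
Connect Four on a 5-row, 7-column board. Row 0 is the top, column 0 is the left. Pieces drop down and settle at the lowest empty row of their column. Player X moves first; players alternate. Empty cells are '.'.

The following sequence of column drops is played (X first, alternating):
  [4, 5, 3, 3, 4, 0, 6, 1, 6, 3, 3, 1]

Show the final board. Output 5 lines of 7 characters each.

Answer: .......
...X...
...O...
.O.OX.X
OO.XXOX

Derivation:
Move 1: X drops in col 4, lands at row 4
Move 2: O drops in col 5, lands at row 4
Move 3: X drops in col 3, lands at row 4
Move 4: O drops in col 3, lands at row 3
Move 5: X drops in col 4, lands at row 3
Move 6: O drops in col 0, lands at row 4
Move 7: X drops in col 6, lands at row 4
Move 8: O drops in col 1, lands at row 4
Move 9: X drops in col 6, lands at row 3
Move 10: O drops in col 3, lands at row 2
Move 11: X drops in col 3, lands at row 1
Move 12: O drops in col 1, lands at row 3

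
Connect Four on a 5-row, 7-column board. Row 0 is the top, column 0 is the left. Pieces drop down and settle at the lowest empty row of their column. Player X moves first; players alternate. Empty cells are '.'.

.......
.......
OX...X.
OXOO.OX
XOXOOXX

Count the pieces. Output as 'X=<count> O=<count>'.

X=8 O=8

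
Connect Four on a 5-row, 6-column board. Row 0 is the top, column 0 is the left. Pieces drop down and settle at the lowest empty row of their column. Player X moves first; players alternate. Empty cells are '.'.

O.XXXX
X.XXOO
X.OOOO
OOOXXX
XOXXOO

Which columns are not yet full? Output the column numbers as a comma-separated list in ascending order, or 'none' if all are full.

col 0: top cell = 'O' → FULL
col 1: top cell = '.' → open
col 2: top cell = 'X' → FULL
col 3: top cell = 'X' → FULL
col 4: top cell = 'X' → FULL
col 5: top cell = 'X' → FULL

Answer: 1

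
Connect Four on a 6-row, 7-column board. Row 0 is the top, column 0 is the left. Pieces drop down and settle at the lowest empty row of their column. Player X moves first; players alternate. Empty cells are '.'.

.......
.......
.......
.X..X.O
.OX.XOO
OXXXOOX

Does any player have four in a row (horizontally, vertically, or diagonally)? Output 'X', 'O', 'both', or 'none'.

none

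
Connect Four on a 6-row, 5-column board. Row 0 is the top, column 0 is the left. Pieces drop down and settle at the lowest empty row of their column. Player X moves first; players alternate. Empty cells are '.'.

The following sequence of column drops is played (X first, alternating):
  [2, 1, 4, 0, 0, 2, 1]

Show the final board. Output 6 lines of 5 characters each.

Answer: .....
.....
.....
.....
XXO..
OOX.X

Derivation:
Move 1: X drops in col 2, lands at row 5
Move 2: O drops in col 1, lands at row 5
Move 3: X drops in col 4, lands at row 5
Move 4: O drops in col 0, lands at row 5
Move 5: X drops in col 0, lands at row 4
Move 6: O drops in col 2, lands at row 4
Move 7: X drops in col 1, lands at row 4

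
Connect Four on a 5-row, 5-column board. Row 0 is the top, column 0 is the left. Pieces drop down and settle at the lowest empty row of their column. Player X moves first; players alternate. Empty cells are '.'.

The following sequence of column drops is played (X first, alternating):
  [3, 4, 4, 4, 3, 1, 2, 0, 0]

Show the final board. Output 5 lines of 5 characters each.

Answer: .....
.....
....O
X..XX
OOXXO

Derivation:
Move 1: X drops in col 3, lands at row 4
Move 2: O drops in col 4, lands at row 4
Move 3: X drops in col 4, lands at row 3
Move 4: O drops in col 4, lands at row 2
Move 5: X drops in col 3, lands at row 3
Move 6: O drops in col 1, lands at row 4
Move 7: X drops in col 2, lands at row 4
Move 8: O drops in col 0, lands at row 4
Move 9: X drops in col 0, lands at row 3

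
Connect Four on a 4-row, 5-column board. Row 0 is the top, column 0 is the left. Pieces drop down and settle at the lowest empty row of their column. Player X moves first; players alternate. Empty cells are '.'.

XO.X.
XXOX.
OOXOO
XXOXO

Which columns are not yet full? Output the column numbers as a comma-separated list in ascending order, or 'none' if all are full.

Answer: 2,4

Derivation:
col 0: top cell = 'X' → FULL
col 1: top cell = 'O' → FULL
col 2: top cell = '.' → open
col 3: top cell = 'X' → FULL
col 4: top cell = '.' → open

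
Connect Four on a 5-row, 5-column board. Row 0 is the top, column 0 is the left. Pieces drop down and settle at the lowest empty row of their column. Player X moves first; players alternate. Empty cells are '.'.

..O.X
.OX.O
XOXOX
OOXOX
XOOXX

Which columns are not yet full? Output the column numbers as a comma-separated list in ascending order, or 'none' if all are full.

col 0: top cell = '.' → open
col 1: top cell = '.' → open
col 2: top cell = 'O' → FULL
col 3: top cell = '.' → open
col 4: top cell = 'X' → FULL

Answer: 0,1,3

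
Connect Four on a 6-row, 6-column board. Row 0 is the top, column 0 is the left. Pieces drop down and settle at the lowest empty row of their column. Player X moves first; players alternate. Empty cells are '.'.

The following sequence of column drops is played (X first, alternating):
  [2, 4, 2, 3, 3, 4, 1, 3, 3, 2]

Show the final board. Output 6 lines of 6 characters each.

Move 1: X drops in col 2, lands at row 5
Move 2: O drops in col 4, lands at row 5
Move 3: X drops in col 2, lands at row 4
Move 4: O drops in col 3, lands at row 5
Move 5: X drops in col 3, lands at row 4
Move 6: O drops in col 4, lands at row 4
Move 7: X drops in col 1, lands at row 5
Move 8: O drops in col 3, lands at row 3
Move 9: X drops in col 3, lands at row 2
Move 10: O drops in col 2, lands at row 3

Answer: ......
......
...X..
..OO..
..XXO.
.XXOO.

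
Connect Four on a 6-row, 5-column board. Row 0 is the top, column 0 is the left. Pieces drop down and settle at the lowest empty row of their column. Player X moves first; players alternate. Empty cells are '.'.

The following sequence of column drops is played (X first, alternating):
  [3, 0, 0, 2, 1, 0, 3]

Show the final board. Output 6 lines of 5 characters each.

Answer: .....
.....
.....
O....
X..X.
OXOX.

Derivation:
Move 1: X drops in col 3, lands at row 5
Move 2: O drops in col 0, lands at row 5
Move 3: X drops in col 0, lands at row 4
Move 4: O drops in col 2, lands at row 5
Move 5: X drops in col 1, lands at row 5
Move 6: O drops in col 0, lands at row 3
Move 7: X drops in col 3, lands at row 4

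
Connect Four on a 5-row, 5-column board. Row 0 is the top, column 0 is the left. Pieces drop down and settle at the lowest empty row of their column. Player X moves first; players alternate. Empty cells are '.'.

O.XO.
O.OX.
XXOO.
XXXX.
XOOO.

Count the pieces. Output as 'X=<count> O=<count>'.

X=9 O=9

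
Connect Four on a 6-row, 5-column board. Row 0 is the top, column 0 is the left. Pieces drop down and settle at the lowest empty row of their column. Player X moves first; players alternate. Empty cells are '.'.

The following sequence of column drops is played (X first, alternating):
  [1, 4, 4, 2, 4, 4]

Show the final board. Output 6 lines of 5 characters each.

Move 1: X drops in col 1, lands at row 5
Move 2: O drops in col 4, lands at row 5
Move 3: X drops in col 4, lands at row 4
Move 4: O drops in col 2, lands at row 5
Move 5: X drops in col 4, lands at row 3
Move 6: O drops in col 4, lands at row 2

Answer: .....
.....
....O
....X
....X
.XO.O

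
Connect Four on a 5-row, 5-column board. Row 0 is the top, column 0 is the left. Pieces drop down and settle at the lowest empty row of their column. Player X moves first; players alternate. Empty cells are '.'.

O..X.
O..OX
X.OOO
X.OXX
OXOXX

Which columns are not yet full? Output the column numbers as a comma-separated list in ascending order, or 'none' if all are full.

col 0: top cell = 'O' → FULL
col 1: top cell = '.' → open
col 2: top cell = '.' → open
col 3: top cell = 'X' → FULL
col 4: top cell = '.' → open

Answer: 1,2,4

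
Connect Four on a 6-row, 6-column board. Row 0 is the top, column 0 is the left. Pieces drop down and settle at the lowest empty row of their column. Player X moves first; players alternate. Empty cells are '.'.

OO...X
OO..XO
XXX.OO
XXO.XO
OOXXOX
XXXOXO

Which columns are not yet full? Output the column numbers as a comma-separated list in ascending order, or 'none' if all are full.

Answer: 2,3,4

Derivation:
col 0: top cell = 'O' → FULL
col 1: top cell = 'O' → FULL
col 2: top cell = '.' → open
col 3: top cell = '.' → open
col 4: top cell = '.' → open
col 5: top cell = 'X' → FULL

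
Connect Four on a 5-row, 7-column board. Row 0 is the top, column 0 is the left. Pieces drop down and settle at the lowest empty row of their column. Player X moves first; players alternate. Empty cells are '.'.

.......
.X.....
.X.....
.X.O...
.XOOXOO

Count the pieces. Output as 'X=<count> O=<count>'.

X=5 O=5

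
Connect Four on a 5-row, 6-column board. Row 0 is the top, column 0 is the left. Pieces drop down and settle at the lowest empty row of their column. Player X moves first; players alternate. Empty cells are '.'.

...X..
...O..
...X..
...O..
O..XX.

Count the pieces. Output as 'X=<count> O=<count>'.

X=4 O=3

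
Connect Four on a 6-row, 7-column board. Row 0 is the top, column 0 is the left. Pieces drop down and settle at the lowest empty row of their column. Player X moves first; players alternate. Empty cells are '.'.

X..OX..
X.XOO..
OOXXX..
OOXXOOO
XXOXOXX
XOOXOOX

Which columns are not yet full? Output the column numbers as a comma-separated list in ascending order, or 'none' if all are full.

Answer: 1,2,5,6

Derivation:
col 0: top cell = 'X' → FULL
col 1: top cell = '.' → open
col 2: top cell = '.' → open
col 3: top cell = 'O' → FULL
col 4: top cell = 'X' → FULL
col 5: top cell = '.' → open
col 6: top cell = '.' → open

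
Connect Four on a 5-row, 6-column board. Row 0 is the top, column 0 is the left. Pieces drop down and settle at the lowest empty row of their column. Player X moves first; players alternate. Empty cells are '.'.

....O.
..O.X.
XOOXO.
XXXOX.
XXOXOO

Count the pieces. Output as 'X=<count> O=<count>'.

X=10 O=9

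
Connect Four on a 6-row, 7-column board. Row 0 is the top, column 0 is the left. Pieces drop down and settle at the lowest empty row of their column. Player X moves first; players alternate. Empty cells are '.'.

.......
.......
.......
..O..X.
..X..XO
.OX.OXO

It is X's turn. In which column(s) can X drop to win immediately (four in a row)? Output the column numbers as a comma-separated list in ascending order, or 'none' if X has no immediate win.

Answer: 5

Derivation:
col 0: drop X → no win
col 1: drop X → no win
col 2: drop X → no win
col 3: drop X → no win
col 4: drop X → no win
col 5: drop X → WIN!
col 6: drop X → no win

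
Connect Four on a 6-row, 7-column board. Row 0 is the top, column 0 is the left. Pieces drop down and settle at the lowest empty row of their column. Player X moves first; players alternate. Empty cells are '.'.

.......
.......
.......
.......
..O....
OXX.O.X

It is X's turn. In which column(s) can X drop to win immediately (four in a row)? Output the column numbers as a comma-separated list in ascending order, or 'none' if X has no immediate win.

Answer: none

Derivation:
col 0: drop X → no win
col 1: drop X → no win
col 2: drop X → no win
col 3: drop X → no win
col 4: drop X → no win
col 5: drop X → no win
col 6: drop X → no win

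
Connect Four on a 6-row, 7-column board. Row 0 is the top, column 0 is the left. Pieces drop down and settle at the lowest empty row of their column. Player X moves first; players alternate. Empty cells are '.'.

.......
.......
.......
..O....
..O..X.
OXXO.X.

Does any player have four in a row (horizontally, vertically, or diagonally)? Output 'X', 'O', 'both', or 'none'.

none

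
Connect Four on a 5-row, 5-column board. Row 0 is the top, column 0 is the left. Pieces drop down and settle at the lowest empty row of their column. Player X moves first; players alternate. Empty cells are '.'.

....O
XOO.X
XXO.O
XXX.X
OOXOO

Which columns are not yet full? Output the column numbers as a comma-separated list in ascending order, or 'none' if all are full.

col 0: top cell = '.' → open
col 1: top cell = '.' → open
col 2: top cell = '.' → open
col 3: top cell = '.' → open
col 4: top cell = 'O' → FULL

Answer: 0,1,2,3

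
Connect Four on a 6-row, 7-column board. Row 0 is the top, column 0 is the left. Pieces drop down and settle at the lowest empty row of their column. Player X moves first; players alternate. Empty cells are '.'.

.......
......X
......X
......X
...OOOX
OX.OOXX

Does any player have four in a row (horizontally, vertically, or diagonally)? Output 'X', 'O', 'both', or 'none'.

X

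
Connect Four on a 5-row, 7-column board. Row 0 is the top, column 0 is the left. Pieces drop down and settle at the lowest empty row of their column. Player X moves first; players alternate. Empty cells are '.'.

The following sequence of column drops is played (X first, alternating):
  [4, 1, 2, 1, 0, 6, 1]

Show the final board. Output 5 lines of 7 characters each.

Answer: .......
.......
.X.....
.O.....
XOX.X.O

Derivation:
Move 1: X drops in col 4, lands at row 4
Move 2: O drops in col 1, lands at row 4
Move 3: X drops in col 2, lands at row 4
Move 4: O drops in col 1, lands at row 3
Move 5: X drops in col 0, lands at row 4
Move 6: O drops in col 6, lands at row 4
Move 7: X drops in col 1, lands at row 2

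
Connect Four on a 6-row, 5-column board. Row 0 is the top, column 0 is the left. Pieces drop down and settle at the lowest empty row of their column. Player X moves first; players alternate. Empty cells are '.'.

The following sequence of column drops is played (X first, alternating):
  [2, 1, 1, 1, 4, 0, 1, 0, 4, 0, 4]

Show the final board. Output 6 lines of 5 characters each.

Answer: .....
.....
.X...
OO..X
OX..X
OOX.X

Derivation:
Move 1: X drops in col 2, lands at row 5
Move 2: O drops in col 1, lands at row 5
Move 3: X drops in col 1, lands at row 4
Move 4: O drops in col 1, lands at row 3
Move 5: X drops in col 4, lands at row 5
Move 6: O drops in col 0, lands at row 5
Move 7: X drops in col 1, lands at row 2
Move 8: O drops in col 0, lands at row 4
Move 9: X drops in col 4, lands at row 4
Move 10: O drops in col 0, lands at row 3
Move 11: X drops in col 4, lands at row 3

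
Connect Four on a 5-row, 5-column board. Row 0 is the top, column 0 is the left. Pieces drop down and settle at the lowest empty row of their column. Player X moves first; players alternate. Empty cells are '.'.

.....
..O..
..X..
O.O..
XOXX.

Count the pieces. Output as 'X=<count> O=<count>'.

X=4 O=4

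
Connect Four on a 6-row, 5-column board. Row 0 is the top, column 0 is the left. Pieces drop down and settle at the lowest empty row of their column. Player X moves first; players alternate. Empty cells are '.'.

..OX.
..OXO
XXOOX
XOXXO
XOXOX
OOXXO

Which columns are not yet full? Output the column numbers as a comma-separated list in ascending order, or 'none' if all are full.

Answer: 0,1,4

Derivation:
col 0: top cell = '.' → open
col 1: top cell = '.' → open
col 2: top cell = 'O' → FULL
col 3: top cell = 'X' → FULL
col 4: top cell = '.' → open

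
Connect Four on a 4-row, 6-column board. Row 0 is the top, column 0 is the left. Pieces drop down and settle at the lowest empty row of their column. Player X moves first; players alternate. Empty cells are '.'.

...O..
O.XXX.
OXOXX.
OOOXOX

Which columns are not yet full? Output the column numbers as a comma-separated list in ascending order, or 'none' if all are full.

col 0: top cell = '.' → open
col 1: top cell = '.' → open
col 2: top cell = '.' → open
col 3: top cell = 'O' → FULL
col 4: top cell = '.' → open
col 5: top cell = '.' → open

Answer: 0,1,2,4,5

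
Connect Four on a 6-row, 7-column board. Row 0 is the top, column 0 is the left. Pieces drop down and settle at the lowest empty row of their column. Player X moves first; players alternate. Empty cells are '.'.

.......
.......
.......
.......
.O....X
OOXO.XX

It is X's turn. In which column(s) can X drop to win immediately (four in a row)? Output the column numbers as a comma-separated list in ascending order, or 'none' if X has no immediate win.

col 0: drop X → no win
col 1: drop X → no win
col 2: drop X → no win
col 3: drop X → no win
col 4: drop X → no win
col 5: drop X → no win
col 6: drop X → no win

Answer: none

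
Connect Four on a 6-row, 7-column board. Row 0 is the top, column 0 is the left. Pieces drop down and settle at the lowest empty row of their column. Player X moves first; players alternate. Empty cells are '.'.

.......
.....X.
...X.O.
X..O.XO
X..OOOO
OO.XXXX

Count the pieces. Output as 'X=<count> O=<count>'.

X=9 O=9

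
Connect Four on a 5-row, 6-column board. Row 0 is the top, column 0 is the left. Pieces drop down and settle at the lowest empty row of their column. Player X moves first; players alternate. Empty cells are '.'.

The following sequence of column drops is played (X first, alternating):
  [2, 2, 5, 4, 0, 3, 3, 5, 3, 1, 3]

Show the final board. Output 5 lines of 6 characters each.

Answer: ......
...X..
...X..
..OX.O
XOXOOX

Derivation:
Move 1: X drops in col 2, lands at row 4
Move 2: O drops in col 2, lands at row 3
Move 3: X drops in col 5, lands at row 4
Move 4: O drops in col 4, lands at row 4
Move 5: X drops in col 0, lands at row 4
Move 6: O drops in col 3, lands at row 4
Move 7: X drops in col 3, lands at row 3
Move 8: O drops in col 5, lands at row 3
Move 9: X drops in col 3, lands at row 2
Move 10: O drops in col 1, lands at row 4
Move 11: X drops in col 3, lands at row 1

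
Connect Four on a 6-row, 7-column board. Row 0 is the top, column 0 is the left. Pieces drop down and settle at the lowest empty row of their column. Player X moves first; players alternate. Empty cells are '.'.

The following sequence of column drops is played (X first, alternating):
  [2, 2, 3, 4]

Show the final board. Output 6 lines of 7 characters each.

Answer: .......
.......
.......
.......
..O....
..XXO..

Derivation:
Move 1: X drops in col 2, lands at row 5
Move 2: O drops in col 2, lands at row 4
Move 3: X drops in col 3, lands at row 5
Move 4: O drops in col 4, lands at row 5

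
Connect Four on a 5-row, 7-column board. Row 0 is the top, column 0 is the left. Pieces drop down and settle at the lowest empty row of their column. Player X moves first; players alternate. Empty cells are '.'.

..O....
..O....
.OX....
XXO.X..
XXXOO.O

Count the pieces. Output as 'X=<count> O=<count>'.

X=7 O=7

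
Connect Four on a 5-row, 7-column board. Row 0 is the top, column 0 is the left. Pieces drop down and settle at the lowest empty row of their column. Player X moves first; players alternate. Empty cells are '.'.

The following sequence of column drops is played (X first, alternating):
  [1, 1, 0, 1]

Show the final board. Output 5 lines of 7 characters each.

Move 1: X drops in col 1, lands at row 4
Move 2: O drops in col 1, lands at row 3
Move 3: X drops in col 0, lands at row 4
Move 4: O drops in col 1, lands at row 2

Answer: .......
.......
.O.....
.O.....
XX.....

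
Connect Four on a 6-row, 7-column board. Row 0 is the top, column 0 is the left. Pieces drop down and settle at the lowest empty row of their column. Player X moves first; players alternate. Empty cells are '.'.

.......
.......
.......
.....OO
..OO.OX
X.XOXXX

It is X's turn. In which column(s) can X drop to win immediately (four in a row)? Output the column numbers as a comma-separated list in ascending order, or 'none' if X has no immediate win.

Answer: none

Derivation:
col 0: drop X → no win
col 1: drop X → no win
col 2: drop X → no win
col 3: drop X → no win
col 4: drop X → no win
col 5: drop X → no win
col 6: drop X → no win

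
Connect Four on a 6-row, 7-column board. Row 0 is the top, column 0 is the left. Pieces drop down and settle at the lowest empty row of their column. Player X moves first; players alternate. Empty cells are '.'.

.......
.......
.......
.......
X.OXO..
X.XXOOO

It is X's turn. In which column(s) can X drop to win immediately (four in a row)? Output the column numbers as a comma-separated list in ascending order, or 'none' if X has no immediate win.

col 0: drop X → no win
col 1: drop X → WIN!
col 2: drop X → no win
col 3: drop X → no win
col 4: drop X → no win
col 5: drop X → no win
col 6: drop X → no win

Answer: 1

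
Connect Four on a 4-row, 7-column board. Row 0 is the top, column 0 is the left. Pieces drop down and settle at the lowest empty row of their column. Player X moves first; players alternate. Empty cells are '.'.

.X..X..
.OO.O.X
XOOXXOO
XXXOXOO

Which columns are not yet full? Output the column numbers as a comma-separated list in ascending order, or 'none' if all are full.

Answer: 0,2,3,5,6

Derivation:
col 0: top cell = '.' → open
col 1: top cell = 'X' → FULL
col 2: top cell = '.' → open
col 3: top cell = '.' → open
col 4: top cell = 'X' → FULL
col 5: top cell = '.' → open
col 6: top cell = '.' → open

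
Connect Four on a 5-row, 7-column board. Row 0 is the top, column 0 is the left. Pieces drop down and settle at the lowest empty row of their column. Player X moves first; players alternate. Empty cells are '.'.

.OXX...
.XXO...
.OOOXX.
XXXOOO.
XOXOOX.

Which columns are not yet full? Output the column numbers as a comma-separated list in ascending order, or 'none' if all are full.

col 0: top cell = '.' → open
col 1: top cell = 'O' → FULL
col 2: top cell = 'X' → FULL
col 3: top cell = 'X' → FULL
col 4: top cell = '.' → open
col 5: top cell = '.' → open
col 6: top cell = '.' → open

Answer: 0,4,5,6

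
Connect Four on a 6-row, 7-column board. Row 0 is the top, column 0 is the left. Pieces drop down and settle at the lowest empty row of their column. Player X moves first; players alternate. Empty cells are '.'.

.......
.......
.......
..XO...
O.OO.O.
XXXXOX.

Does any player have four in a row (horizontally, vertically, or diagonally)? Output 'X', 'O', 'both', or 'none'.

X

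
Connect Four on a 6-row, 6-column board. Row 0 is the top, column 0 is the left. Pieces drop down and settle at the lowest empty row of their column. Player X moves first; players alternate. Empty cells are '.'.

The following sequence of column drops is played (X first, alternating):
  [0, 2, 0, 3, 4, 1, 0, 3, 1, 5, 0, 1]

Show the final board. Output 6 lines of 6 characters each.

Move 1: X drops in col 0, lands at row 5
Move 2: O drops in col 2, lands at row 5
Move 3: X drops in col 0, lands at row 4
Move 4: O drops in col 3, lands at row 5
Move 5: X drops in col 4, lands at row 5
Move 6: O drops in col 1, lands at row 5
Move 7: X drops in col 0, lands at row 3
Move 8: O drops in col 3, lands at row 4
Move 9: X drops in col 1, lands at row 4
Move 10: O drops in col 5, lands at row 5
Move 11: X drops in col 0, lands at row 2
Move 12: O drops in col 1, lands at row 3

Answer: ......
......
X.....
XO....
XX.O..
XOOOXO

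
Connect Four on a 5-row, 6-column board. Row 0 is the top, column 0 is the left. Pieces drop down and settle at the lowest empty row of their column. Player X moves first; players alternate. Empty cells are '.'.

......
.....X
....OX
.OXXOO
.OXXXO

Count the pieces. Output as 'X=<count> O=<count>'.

X=7 O=6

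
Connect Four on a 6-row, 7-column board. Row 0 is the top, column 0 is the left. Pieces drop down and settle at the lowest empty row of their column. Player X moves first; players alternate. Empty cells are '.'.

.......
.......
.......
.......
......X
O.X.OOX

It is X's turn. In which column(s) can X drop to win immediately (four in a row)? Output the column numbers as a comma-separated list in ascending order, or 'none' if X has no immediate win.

Answer: none

Derivation:
col 0: drop X → no win
col 1: drop X → no win
col 2: drop X → no win
col 3: drop X → no win
col 4: drop X → no win
col 5: drop X → no win
col 6: drop X → no win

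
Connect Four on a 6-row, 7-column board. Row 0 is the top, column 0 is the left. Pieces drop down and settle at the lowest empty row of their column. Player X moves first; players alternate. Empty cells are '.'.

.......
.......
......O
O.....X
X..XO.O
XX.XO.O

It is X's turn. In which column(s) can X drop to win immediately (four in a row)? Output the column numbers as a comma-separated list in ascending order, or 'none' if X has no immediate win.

Answer: 2

Derivation:
col 0: drop X → no win
col 1: drop X → no win
col 2: drop X → WIN!
col 3: drop X → no win
col 4: drop X → no win
col 5: drop X → no win
col 6: drop X → no win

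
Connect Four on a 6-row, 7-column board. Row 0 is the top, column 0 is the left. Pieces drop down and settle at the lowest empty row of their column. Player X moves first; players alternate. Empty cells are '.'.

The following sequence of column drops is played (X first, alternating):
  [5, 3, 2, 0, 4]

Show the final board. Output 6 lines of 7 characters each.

Answer: .......
.......
.......
.......
.......
O.XOXX.

Derivation:
Move 1: X drops in col 5, lands at row 5
Move 2: O drops in col 3, lands at row 5
Move 3: X drops in col 2, lands at row 5
Move 4: O drops in col 0, lands at row 5
Move 5: X drops in col 4, lands at row 5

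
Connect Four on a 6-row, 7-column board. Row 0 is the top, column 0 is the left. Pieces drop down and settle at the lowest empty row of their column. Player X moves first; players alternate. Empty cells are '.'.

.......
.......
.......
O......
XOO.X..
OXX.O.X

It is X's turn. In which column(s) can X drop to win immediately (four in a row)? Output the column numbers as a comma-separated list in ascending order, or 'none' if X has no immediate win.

col 0: drop X → no win
col 1: drop X → no win
col 2: drop X → no win
col 3: drop X → no win
col 4: drop X → no win
col 5: drop X → no win
col 6: drop X → no win

Answer: none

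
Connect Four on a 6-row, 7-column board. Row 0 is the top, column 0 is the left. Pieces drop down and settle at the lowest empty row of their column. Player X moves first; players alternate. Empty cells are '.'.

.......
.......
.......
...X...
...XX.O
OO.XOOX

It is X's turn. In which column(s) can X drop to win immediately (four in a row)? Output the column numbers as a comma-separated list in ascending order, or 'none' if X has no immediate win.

col 0: drop X → no win
col 1: drop X → no win
col 2: drop X → no win
col 3: drop X → WIN!
col 4: drop X → no win
col 5: drop X → no win
col 6: drop X → no win

Answer: 3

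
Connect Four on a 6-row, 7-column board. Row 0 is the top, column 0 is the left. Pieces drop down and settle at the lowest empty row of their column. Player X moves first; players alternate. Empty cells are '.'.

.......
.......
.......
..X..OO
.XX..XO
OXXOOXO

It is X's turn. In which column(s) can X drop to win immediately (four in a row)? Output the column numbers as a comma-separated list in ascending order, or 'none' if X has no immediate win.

col 0: drop X → no win
col 1: drop X → no win
col 2: drop X → WIN!
col 3: drop X → no win
col 4: drop X → no win
col 5: drop X → no win
col 6: drop X → no win

Answer: 2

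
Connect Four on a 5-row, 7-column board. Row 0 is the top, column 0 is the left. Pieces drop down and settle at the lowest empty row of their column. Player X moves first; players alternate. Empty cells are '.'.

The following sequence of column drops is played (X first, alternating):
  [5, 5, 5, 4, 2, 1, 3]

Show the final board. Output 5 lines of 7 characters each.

Move 1: X drops in col 5, lands at row 4
Move 2: O drops in col 5, lands at row 3
Move 3: X drops in col 5, lands at row 2
Move 4: O drops in col 4, lands at row 4
Move 5: X drops in col 2, lands at row 4
Move 6: O drops in col 1, lands at row 4
Move 7: X drops in col 3, lands at row 4

Answer: .......
.......
.....X.
.....O.
.OXXOX.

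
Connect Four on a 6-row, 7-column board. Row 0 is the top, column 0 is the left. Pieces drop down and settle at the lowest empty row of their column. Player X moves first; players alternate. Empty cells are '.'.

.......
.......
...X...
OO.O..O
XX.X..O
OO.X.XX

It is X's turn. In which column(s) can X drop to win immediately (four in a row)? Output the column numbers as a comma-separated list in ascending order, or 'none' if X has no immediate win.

Answer: 4

Derivation:
col 0: drop X → no win
col 1: drop X → no win
col 2: drop X → no win
col 3: drop X → no win
col 4: drop X → WIN!
col 5: drop X → no win
col 6: drop X → no win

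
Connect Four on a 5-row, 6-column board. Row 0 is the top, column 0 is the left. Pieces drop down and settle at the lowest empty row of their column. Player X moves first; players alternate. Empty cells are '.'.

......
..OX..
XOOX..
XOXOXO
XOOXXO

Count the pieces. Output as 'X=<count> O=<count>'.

X=9 O=9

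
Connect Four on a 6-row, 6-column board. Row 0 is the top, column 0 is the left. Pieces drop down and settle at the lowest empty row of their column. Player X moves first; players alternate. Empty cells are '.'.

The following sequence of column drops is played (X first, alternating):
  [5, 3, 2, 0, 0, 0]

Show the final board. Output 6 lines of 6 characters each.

Move 1: X drops in col 5, lands at row 5
Move 2: O drops in col 3, lands at row 5
Move 3: X drops in col 2, lands at row 5
Move 4: O drops in col 0, lands at row 5
Move 5: X drops in col 0, lands at row 4
Move 6: O drops in col 0, lands at row 3

Answer: ......
......
......
O.....
X.....
O.XO.X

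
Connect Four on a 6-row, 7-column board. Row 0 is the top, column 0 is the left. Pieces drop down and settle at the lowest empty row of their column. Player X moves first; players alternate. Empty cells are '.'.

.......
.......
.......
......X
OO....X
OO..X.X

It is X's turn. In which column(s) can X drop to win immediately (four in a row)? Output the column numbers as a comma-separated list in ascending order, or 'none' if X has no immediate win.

Answer: 6

Derivation:
col 0: drop X → no win
col 1: drop X → no win
col 2: drop X → no win
col 3: drop X → no win
col 4: drop X → no win
col 5: drop X → no win
col 6: drop X → WIN!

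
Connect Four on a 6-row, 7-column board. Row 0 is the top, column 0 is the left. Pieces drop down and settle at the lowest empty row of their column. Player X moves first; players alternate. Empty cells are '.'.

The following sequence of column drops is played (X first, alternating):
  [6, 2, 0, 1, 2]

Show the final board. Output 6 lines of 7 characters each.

Answer: .......
.......
.......
.......
..X....
XOO...X

Derivation:
Move 1: X drops in col 6, lands at row 5
Move 2: O drops in col 2, lands at row 5
Move 3: X drops in col 0, lands at row 5
Move 4: O drops in col 1, lands at row 5
Move 5: X drops in col 2, lands at row 4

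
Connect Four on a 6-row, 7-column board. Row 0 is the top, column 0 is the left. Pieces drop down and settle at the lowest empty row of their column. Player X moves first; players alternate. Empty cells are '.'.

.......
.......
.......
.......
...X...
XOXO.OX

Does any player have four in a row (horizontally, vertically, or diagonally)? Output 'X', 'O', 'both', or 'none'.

none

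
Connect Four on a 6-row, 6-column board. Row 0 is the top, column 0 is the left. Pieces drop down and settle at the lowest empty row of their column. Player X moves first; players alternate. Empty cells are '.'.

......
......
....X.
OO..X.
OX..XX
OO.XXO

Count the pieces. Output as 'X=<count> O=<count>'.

X=7 O=6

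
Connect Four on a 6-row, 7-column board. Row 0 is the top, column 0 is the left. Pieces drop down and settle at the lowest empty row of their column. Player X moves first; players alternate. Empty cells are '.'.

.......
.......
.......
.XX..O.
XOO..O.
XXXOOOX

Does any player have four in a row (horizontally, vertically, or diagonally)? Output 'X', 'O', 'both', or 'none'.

none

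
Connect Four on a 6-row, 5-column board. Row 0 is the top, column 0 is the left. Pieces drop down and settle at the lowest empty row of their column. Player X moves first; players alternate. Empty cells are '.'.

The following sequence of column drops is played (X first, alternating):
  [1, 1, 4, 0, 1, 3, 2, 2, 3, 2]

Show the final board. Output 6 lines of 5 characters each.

Move 1: X drops in col 1, lands at row 5
Move 2: O drops in col 1, lands at row 4
Move 3: X drops in col 4, lands at row 5
Move 4: O drops in col 0, lands at row 5
Move 5: X drops in col 1, lands at row 3
Move 6: O drops in col 3, lands at row 5
Move 7: X drops in col 2, lands at row 5
Move 8: O drops in col 2, lands at row 4
Move 9: X drops in col 3, lands at row 4
Move 10: O drops in col 2, lands at row 3

Answer: .....
.....
.....
.XO..
.OOX.
OXXOX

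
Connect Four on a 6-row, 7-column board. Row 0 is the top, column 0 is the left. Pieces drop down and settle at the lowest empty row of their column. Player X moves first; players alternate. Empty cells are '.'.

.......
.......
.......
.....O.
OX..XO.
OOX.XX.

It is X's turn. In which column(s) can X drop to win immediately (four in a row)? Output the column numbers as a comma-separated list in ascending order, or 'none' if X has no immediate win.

Answer: 3

Derivation:
col 0: drop X → no win
col 1: drop X → no win
col 2: drop X → no win
col 3: drop X → WIN!
col 4: drop X → no win
col 5: drop X → no win
col 6: drop X → no win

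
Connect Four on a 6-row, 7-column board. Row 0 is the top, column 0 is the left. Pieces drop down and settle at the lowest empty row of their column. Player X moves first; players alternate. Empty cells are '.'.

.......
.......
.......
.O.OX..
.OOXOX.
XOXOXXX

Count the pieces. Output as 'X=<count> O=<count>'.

X=8 O=7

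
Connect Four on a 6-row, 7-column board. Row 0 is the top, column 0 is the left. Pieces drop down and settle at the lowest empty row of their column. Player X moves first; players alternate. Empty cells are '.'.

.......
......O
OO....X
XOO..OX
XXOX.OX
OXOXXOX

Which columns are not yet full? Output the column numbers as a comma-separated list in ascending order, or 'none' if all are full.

Answer: 0,1,2,3,4,5,6

Derivation:
col 0: top cell = '.' → open
col 1: top cell = '.' → open
col 2: top cell = '.' → open
col 3: top cell = '.' → open
col 4: top cell = '.' → open
col 5: top cell = '.' → open
col 6: top cell = '.' → open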